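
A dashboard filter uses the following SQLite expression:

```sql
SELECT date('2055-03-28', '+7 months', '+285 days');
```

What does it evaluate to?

2056-08-08

Adding +7 months to 2055-03-28 gives 2055-10-28.
Applying '+285 days' to 2055-10-28: counting 285 days forward gives 2056-08-08.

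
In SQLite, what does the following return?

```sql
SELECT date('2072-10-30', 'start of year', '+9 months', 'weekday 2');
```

2072-10-04

`start of year` rewinds 2072-10-30 to 2072-01-01.
Adding +9 months to 2072-01-01 gives 2072-10-01.
`weekday 2` advances to the next Tuesday; 2072-10-01 is a Saturday, so it moves forward to 2072-10-04.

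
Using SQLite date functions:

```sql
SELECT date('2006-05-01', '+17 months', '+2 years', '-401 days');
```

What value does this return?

2008-08-26

Adding +17 months to 2006-05-01 gives 2007-10-01.
Adding +2 years to 2007-10-01 gives 2009-10-01.
Applying '-401 days' to 2009-10-01: counting 401 days back gives 2008-08-26.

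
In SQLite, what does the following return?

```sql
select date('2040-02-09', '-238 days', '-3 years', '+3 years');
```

2039-06-16

Applying '-238 days' to 2040-02-09: counting 238 days back gives 2039-06-16.
Adding -3 years to 2039-06-16 gives 2036-06-16.
Adding +3 years to 2036-06-16 gives 2039-06-16.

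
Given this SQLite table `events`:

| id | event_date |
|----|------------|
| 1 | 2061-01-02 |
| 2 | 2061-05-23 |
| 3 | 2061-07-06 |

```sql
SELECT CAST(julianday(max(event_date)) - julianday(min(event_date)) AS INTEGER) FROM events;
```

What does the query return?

185

MIN = 2061-01-02, MAX = 2061-07-06.
29 days remain in January 2061 after the 2nd (31 − 2).
February 2061: 28 days.
March 2061: 31 days.
April 2061: 30 days.
May 2061: 31 days.
June 2061: 30 days.
Then 6 days into July 2061.
Total: 29 + 28 + 31 + 30 + 31 + 30 + 6 = 185.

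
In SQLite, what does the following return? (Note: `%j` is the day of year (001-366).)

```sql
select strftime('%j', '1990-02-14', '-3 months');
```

318

First apply '-3 months': 1990-02-14 → 1989-11-14.
Day-of-year for 1989-11-14: days since 1989-01-01 inclusive = 318, zero-padded to 318.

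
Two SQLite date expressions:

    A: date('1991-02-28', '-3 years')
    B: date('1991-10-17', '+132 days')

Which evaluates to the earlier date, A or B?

A = 1988-02-28.
B = 1992-02-26.
A is earlier.

A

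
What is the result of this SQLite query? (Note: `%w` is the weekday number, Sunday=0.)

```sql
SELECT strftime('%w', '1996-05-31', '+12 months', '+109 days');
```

3

First apply '+12 months', '+109 days': 1996-05-31 → 1997-09-17.
1997-09-17 is a Wednesday; with Sunday=0 that is 3.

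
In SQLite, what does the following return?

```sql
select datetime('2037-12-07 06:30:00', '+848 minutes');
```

848 minutes = 14h 8m; +848 minutes from 2037-12-07 06:30:00 is 2037-12-07 20:38:00.

2037-12-07 20:38:00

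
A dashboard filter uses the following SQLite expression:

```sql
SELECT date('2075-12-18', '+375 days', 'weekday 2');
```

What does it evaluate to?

Applying '+375 days' to 2075-12-18: counting 375 days forward gives 2076-12-27.
`weekday 2` advances to the next Tuesday; 2076-12-27 is a Sunday, so it moves forward to 2076-12-29.

2076-12-29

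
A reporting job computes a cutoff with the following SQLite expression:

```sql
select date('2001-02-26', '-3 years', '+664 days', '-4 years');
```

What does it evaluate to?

Adding -3 years to 2001-02-26 gives 1998-02-26.
Applying '+664 days' to 1998-02-26: counting 664 days forward gives 1999-12-22.
Adding -4 years to 1999-12-22 gives 1995-12-22.

1995-12-22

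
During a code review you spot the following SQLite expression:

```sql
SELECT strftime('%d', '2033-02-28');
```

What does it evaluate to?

`%d` extracts the 2-digit day of month: 28.

28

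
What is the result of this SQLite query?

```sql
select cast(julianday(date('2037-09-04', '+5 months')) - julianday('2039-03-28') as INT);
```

-417

Adding +5 months to 2037-09-04 gives 2038-02-04.
24 days remain in February 2038 after the 4th (28 − 4).
Full months from March 2038 through February 2039 contribute their day counts.
Then 28 days into March 2039.
Total: 24 + 31 + 30 + 31 + 30 + 31 + 31 + 30 + 31 + 30 + 31 + 31 + 28 + 28 = 417.
The subtraction is earlier − later, so the result is −417 → -417.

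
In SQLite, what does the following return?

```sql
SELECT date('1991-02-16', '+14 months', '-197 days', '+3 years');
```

Adding +14 months to 1991-02-16 gives 1992-04-16.
Applying '-197 days' to 1992-04-16: counting 197 days back gives 1991-10-02.
Adding +3 years to 1991-10-02 gives 1994-10-02.

1994-10-02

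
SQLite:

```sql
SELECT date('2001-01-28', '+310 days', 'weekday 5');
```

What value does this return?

2001-12-07

Applying '+310 days' to 2001-01-28: counting 310 days forward gives 2001-12-04.
`weekday 5` advances to the next Friday; 2001-12-04 is a Tuesday, so it moves forward to 2001-12-07.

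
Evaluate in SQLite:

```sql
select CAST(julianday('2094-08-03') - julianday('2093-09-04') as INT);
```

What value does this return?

333

26 days remain in September 2093 after the 4th (30 − 4).
Full months from October 2093 through July 2094 contribute their day counts.
Then 3 days into August 2094.
Total: 26 + 31 + 30 + 31 + 31 + 28 + 31 + 30 + 31 + 30 + 31 + 3 = 333.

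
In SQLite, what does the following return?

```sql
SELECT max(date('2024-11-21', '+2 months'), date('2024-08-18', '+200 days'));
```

date('2024-11-21', '+2 months') → 2025-01-21.
date('2024-08-18', '+200 days') → 2025-03-06.
Later of the two is 2025-03-06.

2025-03-06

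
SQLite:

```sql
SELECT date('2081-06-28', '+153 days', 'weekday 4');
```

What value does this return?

Applying '+153 days' to 2081-06-28: counting 153 days forward gives 2081-11-28.
`weekday 4` advances to the next Thursday; 2081-11-28 is a Friday, so it moves forward to 2081-12-04.

2081-12-04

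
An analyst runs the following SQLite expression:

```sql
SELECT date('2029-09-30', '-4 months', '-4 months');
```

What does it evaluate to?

Adding -4 months to 2029-09-30 gives 2029-05-30.
Adding -4 months to 2029-05-30 gives 2029-01-30.

2029-01-30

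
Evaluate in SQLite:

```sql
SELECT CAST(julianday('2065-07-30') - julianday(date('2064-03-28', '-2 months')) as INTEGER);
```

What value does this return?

549

Adding -2 months to 2064-03-28 gives 2064-01-28.
3 days remain in January 2064 after the 28th (31 − 28).
Full months from February 2064 through June 2065 contribute their day counts.
Then 30 days into July 2065.
Total: 3 + 29 + 31 + 30 + 31 + 30 + 31 + 31 + 30 + 31 + 30 + 31 + 31 + 28 + 31 + 30 + 31 + 30 + 30 = 549.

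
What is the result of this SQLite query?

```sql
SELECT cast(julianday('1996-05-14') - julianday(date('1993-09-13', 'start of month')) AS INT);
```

`start of month` rewinds 1993-09-13 to 1993-09-01.
29 days remain in September 1993 after the 1st (30 − 1).
Full months from October 1993 through April 1996 contribute their day counts.
Then 14 days into May 1996.
Total: 29 + 31 + 30 + 31 + 31 + 28 + 31 + 30 + 31 + 30 + 31 + 31 + 30 + 31 + 30 + 31 + 31 + 28 + 31 + 30 + 31 + 30 + 31 + 31 + 30 + 31 + 30 + 31 + 31 + 29 + 31 + 30 + 14 = 986.

986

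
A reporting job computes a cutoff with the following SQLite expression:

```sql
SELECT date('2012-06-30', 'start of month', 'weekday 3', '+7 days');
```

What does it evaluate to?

2012-06-13

`start of month` rewinds 2012-06-30 to 2012-06-01.
`weekday 3` advances to the next Wednesday; 2012-06-01 is a Friday, so it moves forward to 2012-06-06.
Advancing 7 more days within June lands on 2012-06-13.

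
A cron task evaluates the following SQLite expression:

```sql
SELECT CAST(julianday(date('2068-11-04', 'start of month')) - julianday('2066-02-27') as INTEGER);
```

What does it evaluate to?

`start of month` rewinds 2068-11-04 to 2068-11-01.
1 day remains in February 2066 after the 27th (28 − 27).
Full months from March 2066 through October 2068 contribute their day counts.
Then 1 day into November 2068.
Total: 1 + 31 + 30 + 31 + 30 + 31 + 31 + 30 + 31 + 30 + 31 + 31 + 28 + 31 + 30 + 31 + 30 + 31 + 31 + 30 + 31 + 30 + 31 + 31 + 29 + 31 + 30 + 31 + 30 + 31 + 31 + 30 + 31 + 1 = 978.

978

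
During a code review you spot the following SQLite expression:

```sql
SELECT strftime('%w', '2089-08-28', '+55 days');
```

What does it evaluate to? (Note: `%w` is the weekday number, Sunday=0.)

First apply '+55 days': 2089-08-28 → 2089-10-22.
2089-10-22 is a Saturday; with Sunday=0 that is 6.

6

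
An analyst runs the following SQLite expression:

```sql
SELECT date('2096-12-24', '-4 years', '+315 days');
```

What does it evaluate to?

Adding -4 years to 2096-12-24 gives 2092-12-24.
Applying '+315 days' to 2092-12-24: counting 315 days forward gives 2093-11-04.

2093-11-04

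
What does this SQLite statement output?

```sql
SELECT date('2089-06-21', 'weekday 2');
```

`weekday 2` advances to the next Tuesday; 2089-06-21 is already a Tuesday, so it stays at 2089-06-21.

2089-06-21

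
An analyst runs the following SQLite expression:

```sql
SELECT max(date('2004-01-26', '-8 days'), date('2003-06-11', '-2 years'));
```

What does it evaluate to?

date('2004-01-26', '-8 days') → 2004-01-18.
date('2003-06-11', '-2 years') → 2001-06-11.
Later of the two is 2004-01-18.

2004-01-18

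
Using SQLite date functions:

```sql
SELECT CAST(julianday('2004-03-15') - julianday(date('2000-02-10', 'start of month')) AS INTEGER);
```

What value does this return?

1504

`start of month` rewinds 2000-02-10 to 2000-02-01.
28 days remain in February 2000 after the 1st (29 − 1).
Full months from March 2000 through February 2004 contribute their day counts.
Then 15 days into March 2004.
Total: 28 + 31 + 30 + 31 + 30 + 31 + 31 + 30 + 31 + 30 + 31 + 31 + 28 + 31 + 30 + 31 + 30 + 31 + 31 + 30 + 31 + 30 + 31 + 31 + 28 + 31 + 30 + 31 + 30 + 31 + 31 + 30 + 31 + 30 + 31 + 31 + 28 + 31 + 30 + 31 + 30 + 31 + 31 + 30 + 31 + 30 + 31 + 31 + 29 + 15 = 1504.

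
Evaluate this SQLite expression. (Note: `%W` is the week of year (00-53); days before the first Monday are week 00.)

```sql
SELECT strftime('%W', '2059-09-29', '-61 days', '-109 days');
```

First apply '-61 days', '-109 days': 2059-09-29 → 2059-04-12.
2059-04-12 is a Saturday. SQLite's %W counts Mondays since the year started; the result is 14.

14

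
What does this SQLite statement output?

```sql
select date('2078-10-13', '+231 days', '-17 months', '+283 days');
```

Applying '+231 days' to 2078-10-13: counting 231 days forward gives 2079-06-01.
Adding -17 months to 2079-06-01 gives 2078-01-01.
Applying '+283 days' to 2078-01-01: counting 283 days forward gives 2078-10-11.

2078-10-11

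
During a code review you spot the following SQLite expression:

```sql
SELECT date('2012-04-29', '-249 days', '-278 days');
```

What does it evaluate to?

2010-11-19

Applying '-249 days' to 2012-04-29: counting 249 days back gives 2011-08-24.
Applying '-278 days' to 2011-08-24: counting 278 days back gives 2010-11-19.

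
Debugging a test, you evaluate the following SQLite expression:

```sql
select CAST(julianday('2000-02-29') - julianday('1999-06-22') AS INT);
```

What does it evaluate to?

8 days remain in June 1999 after the 22nd (30 − 22).
Full months from July 1999 through January 2000 contribute their day counts.
Then 29 days into February 2000.
Total: 8 + 31 + 31 + 30 + 31 + 30 + 31 + 31 + 29 = 252.

252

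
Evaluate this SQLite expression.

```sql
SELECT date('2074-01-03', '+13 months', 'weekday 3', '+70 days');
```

2075-04-17

Adding +13 months to 2074-01-03 gives 2075-02-03.
`weekday 3` advances to the next Wednesday; 2075-02-03 is a Sunday, so it moves forward to 2075-02-06.
Applying '+70 days' to 2075-02-06: counting 70 days forward gives 2075-04-17.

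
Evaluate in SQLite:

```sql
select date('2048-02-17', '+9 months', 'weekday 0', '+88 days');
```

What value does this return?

Adding +9 months to 2048-02-17 gives 2048-11-17.
`weekday 0` advances to the next Sunday; 2048-11-17 is a Tuesday, so it moves forward to 2048-11-22.
Applying '+88 days' to 2048-11-22: counting 88 days forward gives 2049-02-18.

2049-02-18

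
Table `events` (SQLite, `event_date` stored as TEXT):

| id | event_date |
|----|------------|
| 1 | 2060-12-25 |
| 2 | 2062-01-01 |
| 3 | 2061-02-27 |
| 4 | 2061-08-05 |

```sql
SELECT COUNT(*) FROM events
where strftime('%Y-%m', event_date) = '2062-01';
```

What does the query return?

Rows with year-month 2062-01: 2062-01-01 → 1.

1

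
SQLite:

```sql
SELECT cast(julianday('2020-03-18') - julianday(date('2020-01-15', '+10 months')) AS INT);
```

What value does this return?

-242

Adding +10 months to 2020-01-15 gives 2020-11-15.
13 days remain in March 2020 after the 18th (31 − 18).
Full months from April 2020 through October 2020 contribute their day counts.
Then 15 days into November 2020.
Total: 13 + 30 + 31 + 30 + 31 + 31 + 30 + 31 + 15 = 242.
The subtraction is earlier − later, so the result is −242 → -242.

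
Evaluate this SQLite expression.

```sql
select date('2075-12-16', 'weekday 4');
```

`weekday 4` advances to the next Thursday; 2075-12-16 is a Monday, so it moves forward to 2075-12-19.

2075-12-19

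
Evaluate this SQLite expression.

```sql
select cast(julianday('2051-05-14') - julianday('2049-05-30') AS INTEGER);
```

1 day remains in May 2049 after the 30th (31 − 30).
Full months from June 2049 through April 2051 contribute their day counts.
Then 14 days into May 2051.
Total: 1 + 30 + 31 + 31 + 30 + 31 + 30 + 31 + 31 + 28 + 31 + 30 + 31 + 30 + 31 + 31 + 30 + 31 + 30 + 31 + 31 + 28 + 31 + 30 + 14 = 714.

714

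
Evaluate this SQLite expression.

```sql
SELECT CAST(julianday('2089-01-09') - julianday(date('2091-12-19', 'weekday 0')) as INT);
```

-1078

`weekday 0` advances to the next Sunday; 2091-12-19 is a Wednesday, so it moves forward to 2091-12-23.
22 days remain in January 2089 after the 9th (31 − 9).
Full months from February 2089 through November 2091 contribute their day counts.
Then 23 days into December 2091.
Total: 22 + 28 + 31 + 30 + 31 + 30 + 31 + 31 + 30 + 31 + 30 + 31 + 31 + 28 + 31 + 30 + 31 + 30 + 31 + 31 + 30 + 31 + 30 + 31 + 31 + 28 + 31 + 30 + 31 + 30 + 31 + 31 + 30 + 31 + 30 + 23 = 1078.
The subtraction is earlier − later, so the result is −1078 → -1078.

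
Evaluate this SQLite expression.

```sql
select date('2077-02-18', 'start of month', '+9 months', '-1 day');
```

`start of month` rewinds 2077-02-18 to 2077-02-01.
Adding +9 months to 2077-02-01 gives 2077-11-01.
Going back 1 day from 2077-11-01 reaches 2077-10-31 (last day of October, 31 days).

2077-10-31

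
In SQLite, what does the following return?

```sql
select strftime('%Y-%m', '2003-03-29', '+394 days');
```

2004-04

First apply '+394 days': 2003-03-29 → 2004-04-26.
`%Y-%m` extracts the year-month: 2004-04.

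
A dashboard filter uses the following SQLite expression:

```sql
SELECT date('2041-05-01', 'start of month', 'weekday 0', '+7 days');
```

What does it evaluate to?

2041-05-12

`start of month` rewinds 2041-05-01 to 2041-05-01.
`weekday 0` advances to the next Sunday; 2041-05-01 is a Wednesday, so it moves forward to 2041-05-05.
Advancing 7 more days within May lands on 2041-05-12.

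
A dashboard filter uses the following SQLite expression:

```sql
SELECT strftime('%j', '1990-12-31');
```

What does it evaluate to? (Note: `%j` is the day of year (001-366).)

Day-of-year for 1990-12-31: days since 1990-01-01 inclusive = 365, zero-padded to 365.

365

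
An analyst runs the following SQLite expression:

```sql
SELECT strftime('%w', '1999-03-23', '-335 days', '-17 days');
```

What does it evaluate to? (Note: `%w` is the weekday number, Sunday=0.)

0

First apply '-335 days', '-17 days': 1999-03-23 → 1998-04-05.
1998-04-05 is a Sunday; with Sunday=0 that is 0.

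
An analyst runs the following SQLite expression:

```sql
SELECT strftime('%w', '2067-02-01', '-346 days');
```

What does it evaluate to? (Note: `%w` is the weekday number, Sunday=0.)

6

First apply '-346 days': 2067-02-01 → 2066-02-20.
2066-02-20 is a Saturday; with Sunday=0 that is 6.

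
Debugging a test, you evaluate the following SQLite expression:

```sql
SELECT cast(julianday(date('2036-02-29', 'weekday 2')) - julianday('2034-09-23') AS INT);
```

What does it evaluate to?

`weekday 2` advances to the next Tuesday; 2036-02-29 is a Friday, so it moves forward to 2036-03-04.
7 days remain in September 2034 after the 23rd (30 − 23).
Full months from October 2034 through February 2036 contribute their day counts.
Then 4 days into March 2036.
Total: 7 + 31 + 30 + 31 + 31 + 28 + 31 + 30 + 31 + 30 + 31 + 31 + 30 + 31 + 30 + 31 + 31 + 29 + 4 = 528.

528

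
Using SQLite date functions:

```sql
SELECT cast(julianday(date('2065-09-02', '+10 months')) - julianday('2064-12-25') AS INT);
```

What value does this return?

Adding +10 months to 2065-09-02 gives 2066-07-02.
6 days remain in December 2064 after the 25th (31 − 25).
Full months from January 2065 through June 2066 contribute their day counts.
Then 2 days into July 2066.
Total: 6 + 31 + 28 + 31 + 30 + 31 + 30 + 31 + 31 + 30 + 31 + 30 + 31 + 31 + 28 + 31 + 30 + 31 + 30 + 2 = 554.

554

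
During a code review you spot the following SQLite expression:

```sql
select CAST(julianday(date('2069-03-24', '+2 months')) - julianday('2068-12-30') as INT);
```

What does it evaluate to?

145

Adding +2 months to 2069-03-24 gives 2069-05-24.
1 day remains in December 2068 after the 30th (31 − 30).
January 2069: 31 days.
February 2069: 28 days.
March 2069: 31 days.
April 2069: 30 days.
Then 24 days into May 2069.
Total: 1 + 31 + 28 + 31 + 30 + 24 = 145.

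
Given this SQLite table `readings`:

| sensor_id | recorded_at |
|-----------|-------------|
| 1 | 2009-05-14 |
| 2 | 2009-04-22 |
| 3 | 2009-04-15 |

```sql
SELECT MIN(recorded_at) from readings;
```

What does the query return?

MIN over {2009-04-15, 2009-04-22, 2009-05-14}.

2009-04-15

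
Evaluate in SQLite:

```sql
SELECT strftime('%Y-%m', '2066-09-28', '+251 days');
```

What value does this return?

2067-06

First apply '+251 days': 2066-09-28 → 2067-06-06.
`%Y-%m` extracts the year-month: 2067-06.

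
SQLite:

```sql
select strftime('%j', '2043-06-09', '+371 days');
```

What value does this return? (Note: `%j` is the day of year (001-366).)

166

First apply '+371 days': 2043-06-09 → 2044-06-14.
Day-of-year for 2044-06-14: days since 2044-01-01 inclusive = 166, zero-padded to 166.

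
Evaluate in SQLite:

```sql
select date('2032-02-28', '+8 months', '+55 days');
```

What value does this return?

Adding +8 months to 2032-02-28 gives 2032-10-28.
Applying '+55 days' to 2032-10-28: counting 55 days forward gives 2032-12-22.

2032-12-22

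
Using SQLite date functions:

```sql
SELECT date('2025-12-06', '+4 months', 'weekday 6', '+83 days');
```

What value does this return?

Adding +4 months to 2025-12-06 gives 2026-04-06.
`weekday 6` advances to the next Saturday; 2026-04-06 is a Monday, so it moves forward to 2026-04-11.
Applying '+83 days' to 2026-04-11: counting 83 days forward gives 2026-07-03.

2026-07-03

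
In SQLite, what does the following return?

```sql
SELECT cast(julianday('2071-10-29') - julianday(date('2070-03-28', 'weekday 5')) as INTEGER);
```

580

`weekday 5` advances to the next Friday; 2070-03-28 is already a Friday, so it stays at 2070-03-28.
3 days remain in March 2070 after the 28th (31 − 28).
Full months from April 2070 through September 2071 contribute their day counts.
Then 29 days into October 2071.
Total: 3 + 30 + 31 + 30 + 31 + 31 + 30 + 31 + 30 + 31 + 31 + 28 + 31 + 30 + 31 + 30 + 31 + 31 + 30 + 29 = 580.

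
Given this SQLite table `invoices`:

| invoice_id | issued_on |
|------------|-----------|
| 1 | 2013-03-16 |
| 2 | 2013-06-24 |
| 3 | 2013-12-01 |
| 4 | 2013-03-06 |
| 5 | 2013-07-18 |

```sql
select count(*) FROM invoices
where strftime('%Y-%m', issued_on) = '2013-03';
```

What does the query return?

2

Rows with year-month 2013-03: 2013-03-16, 2013-03-06 → 2.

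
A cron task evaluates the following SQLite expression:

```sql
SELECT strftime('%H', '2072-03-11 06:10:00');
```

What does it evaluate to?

`%H` extracts the 2-digit hour (00-23): 06.

06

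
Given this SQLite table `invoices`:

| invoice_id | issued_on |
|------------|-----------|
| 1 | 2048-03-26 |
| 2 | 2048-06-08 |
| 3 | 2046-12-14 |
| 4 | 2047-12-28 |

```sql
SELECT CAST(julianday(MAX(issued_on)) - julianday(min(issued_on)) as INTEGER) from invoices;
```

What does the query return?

MIN = 2046-12-14, MAX = 2048-06-08.
17 days remain in December 2046 after the 14th (31 − 14).
Full months from January 2047 through May 2048 contribute their day counts.
Then 8 days into June 2048.
Total: 17 + 31 + 28 + 31 + 30 + 31 + 30 + 31 + 31 + 30 + 31 + 30 + 31 + 31 + 29 + 31 + 30 + 31 + 8 = 542.

542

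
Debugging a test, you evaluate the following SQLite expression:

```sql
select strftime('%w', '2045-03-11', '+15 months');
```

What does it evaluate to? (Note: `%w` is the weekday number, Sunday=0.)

1

First apply '+15 months': 2045-03-11 → 2046-06-11.
2046-06-11 is a Monday; with Sunday=0 that is 1.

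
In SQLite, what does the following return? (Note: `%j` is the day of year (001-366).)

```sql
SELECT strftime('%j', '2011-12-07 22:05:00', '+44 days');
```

020

First apply '+44 days': 2011-12-07 22:05:00 → 2012-01-20 22:05:00.
Day-of-year for 2012-01-20: days since 2012-01-01 inclusive = 20, zero-padded to 020.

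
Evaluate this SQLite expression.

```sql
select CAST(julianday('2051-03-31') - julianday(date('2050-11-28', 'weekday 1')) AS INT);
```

123

`weekday 1` advances to the next Monday; 2050-11-28 is already a Monday, so it stays at 2050-11-28.
2 days remain in November 2050 after the 28th (30 − 28).
December 2050: 31 days.
January 2051: 31 days.
February 2051: 28 days.
Then 31 days into March 2051.
Total: 2 + 31 + 31 + 28 + 31 = 123.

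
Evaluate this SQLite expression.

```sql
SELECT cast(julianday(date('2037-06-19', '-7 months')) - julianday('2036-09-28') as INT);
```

52

Adding -7 months to 2037-06-19 gives 2036-11-19.
2 days remain in September 2036 after the 28th (30 − 28).
October 2036: 31 days.
Then 19 days into November 2036.
Total: 2 + 31 + 19 = 52.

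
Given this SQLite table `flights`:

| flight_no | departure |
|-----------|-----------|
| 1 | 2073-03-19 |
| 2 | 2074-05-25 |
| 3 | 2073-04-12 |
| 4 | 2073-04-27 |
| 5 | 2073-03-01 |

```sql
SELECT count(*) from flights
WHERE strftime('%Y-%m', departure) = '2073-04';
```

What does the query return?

Rows with year-month 2073-04: 2073-04-12, 2073-04-27 → 2.

2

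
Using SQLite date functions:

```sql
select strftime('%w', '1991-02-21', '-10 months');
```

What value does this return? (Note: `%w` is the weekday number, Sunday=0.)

First apply '-10 months': 1991-02-21 → 1990-04-21.
1990-04-21 is a Saturday; with Sunday=0 that is 6.

6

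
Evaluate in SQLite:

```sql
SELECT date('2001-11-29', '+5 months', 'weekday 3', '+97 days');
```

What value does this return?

2002-08-06

Adding +5 months to 2001-11-29 gives 2002-04-29.
`weekday 3` advances to the next Wednesday; 2002-04-29 is a Monday, so it moves forward to 2002-05-01.
Applying '+97 days' to 2002-05-01: counting 97 days forward gives 2002-08-06.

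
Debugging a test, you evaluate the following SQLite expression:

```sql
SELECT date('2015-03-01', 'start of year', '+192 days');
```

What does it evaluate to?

2015-07-12

`start of year` rewinds 2015-03-01 to 2015-01-01.
Applying '+192 days' to 2015-01-01: counting 192 days forward gives 2015-07-12.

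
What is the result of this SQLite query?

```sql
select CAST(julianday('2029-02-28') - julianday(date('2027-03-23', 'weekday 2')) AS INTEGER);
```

708

`weekday 2` advances to the next Tuesday; 2027-03-23 is already a Tuesday, so it stays at 2027-03-23.
8 days remain in March 2027 after the 23rd (31 − 23).
Full months from April 2027 through January 2029 contribute their day counts.
Then 28 days into February 2029.
Total: 8 + 30 + 31 + 30 + 31 + 31 + 30 + 31 + 30 + 31 + 31 + 29 + 31 + 30 + 31 + 30 + 31 + 31 + 30 + 31 + 30 + 31 + 31 + 28 = 708.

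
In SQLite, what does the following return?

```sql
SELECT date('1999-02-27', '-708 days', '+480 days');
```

1998-07-14

Applying '-708 days' to 1999-02-27: counting 708 days back gives 1997-03-21.
Applying '+480 days' to 1997-03-21: counting 480 days forward gives 1998-07-14.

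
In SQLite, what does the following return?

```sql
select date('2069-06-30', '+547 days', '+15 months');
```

2072-03-29

Applying '+547 days' to 2069-06-30: counting 547 days forward gives 2070-12-29.
Adding +15 months to 2070-12-29 gives 2072-03-29.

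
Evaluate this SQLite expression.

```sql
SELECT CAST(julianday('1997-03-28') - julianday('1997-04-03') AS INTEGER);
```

3 days remain in March 1997 after the 28th (31 − 28).
Then 3 days into April 1997.
Total: 3 + 3 = 6.
The subtraction is earlier − later, so the result is −6 → -6.

-6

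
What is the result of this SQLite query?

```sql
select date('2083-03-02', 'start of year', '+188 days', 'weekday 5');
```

2083-07-09

`start of year` rewinds 2083-03-02 to 2083-01-01.
Applying '+188 days' to 2083-01-01: counting 188 days forward gives 2083-07-08.
`weekday 5` advances to the next Friday; 2083-07-08 is a Thursday, so it moves forward to 2083-07-09.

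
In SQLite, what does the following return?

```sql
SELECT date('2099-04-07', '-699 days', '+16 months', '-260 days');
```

Applying '-699 days' to 2099-04-07: counting 699 days back gives 2097-05-08.
Adding +16 months to 2097-05-08 gives 2098-09-08.
Applying '-260 days' to 2098-09-08: counting 260 days back gives 2097-12-22.

2097-12-22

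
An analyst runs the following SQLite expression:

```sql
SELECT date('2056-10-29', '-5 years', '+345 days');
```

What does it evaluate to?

2052-10-08

Adding -5 years to 2056-10-29 gives 2051-10-29.
Applying '+345 days' to 2051-10-29: counting 345 days forward gives 2052-10-08.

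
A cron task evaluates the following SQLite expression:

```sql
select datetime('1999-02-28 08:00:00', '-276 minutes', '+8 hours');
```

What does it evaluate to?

1999-02-28 11:24:00

276 minutes = 4h 36m; -276 minutes from 1999-02-28 08:00:00 is 1999-02-28 03:24:00.
+8 hours from 1999-02-28 03:24:00 is 1999-02-28 11:24:00.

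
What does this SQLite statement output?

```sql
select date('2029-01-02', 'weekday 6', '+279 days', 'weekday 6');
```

`weekday 6` advances to the next Saturday; 2029-01-02 is a Tuesday, so it moves forward to 2029-01-06.
Applying '+279 days' to 2029-01-06: counting 279 days forward gives 2029-10-12.
`weekday 6` advances to the next Saturday; 2029-10-12 is a Friday, so it moves forward to 2029-10-13.

2029-10-13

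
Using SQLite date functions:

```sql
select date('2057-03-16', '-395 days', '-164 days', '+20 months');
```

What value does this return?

Applying '-395 days' to 2057-03-16: counting 395 days back gives 2056-02-15.
Applying '-164 days' to 2056-02-15: counting 164 days back gives 2055-09-04.
Adding +20 months to 2055-09-04 gives 2057-05-04.

2057-05-04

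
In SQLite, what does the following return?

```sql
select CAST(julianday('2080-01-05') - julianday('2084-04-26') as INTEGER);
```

-1573

26 days remain in January 2080 after the 5th (31 − 5).
Full months from February 2080 through March 2084 contribute their day counts.
Then 26 days into April 2084.
Total: 26 + 29 + 31 + 30 + 31 + 30 + 31 + 31 + 30 + 31 + 30 + 31 + 31 + 28 + 31 + 30 + 31 + 30 + 31 + 31 + 30 + 31 + 30 + 31 + 31 + 28 + 31 + 30 + 31 + 30 + 31 + 31 + 30 + 31 + 30 + 31 + 31 + 28 + 31 + 30 + 31 + 30 + 31 + 31 + 30 + 31 + 30 + 31 + 31 + 29 + 31 + 26 = 1573.
The subtraction is earlier − later, so the result is −1573 → -1573.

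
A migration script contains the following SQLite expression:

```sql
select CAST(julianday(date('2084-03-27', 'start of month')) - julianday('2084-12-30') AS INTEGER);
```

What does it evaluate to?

-304

`start of month` rewinds 2084-03-27 to 2084-03-01.
30 days remain in March 2084 after the 1st (31 − 1).
Full months from April 2084 through November 2084 contribute their day counts.
Then 30 days into December 2084.
Total: 30 + 30 + 31 + 30 + 31 + 31 + 30 + 31 + 30 + 30 = 304.
The subtraction is earlier − later, so the result is −304 → -304.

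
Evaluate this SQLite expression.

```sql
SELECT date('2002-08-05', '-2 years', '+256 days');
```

2001-04-18

Adding -2 years to 2002-08-05 gives 2000-08-05.
Applying '+256 days' to 2000-08-05: counting 256 days forward gives 2001-04-18.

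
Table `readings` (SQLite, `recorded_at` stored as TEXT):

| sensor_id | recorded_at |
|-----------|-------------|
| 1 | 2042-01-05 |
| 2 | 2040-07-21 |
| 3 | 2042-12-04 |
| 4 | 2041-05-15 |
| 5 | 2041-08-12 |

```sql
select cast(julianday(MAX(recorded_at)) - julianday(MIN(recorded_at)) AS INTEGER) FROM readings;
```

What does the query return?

866

MIN = 2040-07-21, MAX = 2042-12-04.
10 days remain in July 2040 after the 21st (31 − 21).
Full months from August 2040 through November 2042 contribute their day counts.
Then 4 days into December 2042.
Total: 10 + 31 + 30 + 31 + 30 + 31 + 31 + 28 + 31 + 30 + 31 + 30 + 31 + 31 + 30 + 31 + 30 + 31 + 31 + 28 + 31 + 30 + 31 + 30 + 31 + 31 + 30 + 31 + 30 + 4 = 866.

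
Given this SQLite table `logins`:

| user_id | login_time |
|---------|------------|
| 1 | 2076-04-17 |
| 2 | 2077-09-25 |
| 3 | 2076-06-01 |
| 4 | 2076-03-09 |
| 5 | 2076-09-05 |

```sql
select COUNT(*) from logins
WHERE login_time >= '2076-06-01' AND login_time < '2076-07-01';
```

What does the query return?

1

Rows in [2076-06-01, 2076-07-01): 2076-06-01 → 1 row.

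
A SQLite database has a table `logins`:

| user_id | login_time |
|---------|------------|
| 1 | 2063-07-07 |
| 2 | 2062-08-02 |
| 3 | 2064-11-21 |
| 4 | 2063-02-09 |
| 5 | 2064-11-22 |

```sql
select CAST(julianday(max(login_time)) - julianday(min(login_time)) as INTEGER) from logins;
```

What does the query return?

843

MIN = 2062-08-02, MAX = 2064-11-22.
29 days remain in August 2062 after the 2nd (31 − 2).
Full months from September 2062 through October 2064 contribute their day counts.
Then 22 days into November 2064.
Total: 29 + 30 + 31 + 30 + 31 + 31 + 28 + 31 + 30 + 31 + 30 + 31 + 31 + 30 + 31 + 30 + 31 + 31 + 29 + 31 + 30 + 31 + 30 + 31 + 31 + 30 + 31 + 22 = 843.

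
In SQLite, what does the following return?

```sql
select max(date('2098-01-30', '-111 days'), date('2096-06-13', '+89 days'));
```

2097-10-11

date('2098-01-30', '-111 days') → 2097-10-11.
date('2096-06-13', '+89 days') → 2096-09-10.
Later of the two is 2097-10-11.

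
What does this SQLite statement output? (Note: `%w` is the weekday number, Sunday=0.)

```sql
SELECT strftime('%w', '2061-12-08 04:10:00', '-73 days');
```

First apply '-73 days': 2061-12-08 04:10:00 → 2061-09-26 04:10:00.
2061-09-26 is a Monday; with Sunday=0 that is 1.

1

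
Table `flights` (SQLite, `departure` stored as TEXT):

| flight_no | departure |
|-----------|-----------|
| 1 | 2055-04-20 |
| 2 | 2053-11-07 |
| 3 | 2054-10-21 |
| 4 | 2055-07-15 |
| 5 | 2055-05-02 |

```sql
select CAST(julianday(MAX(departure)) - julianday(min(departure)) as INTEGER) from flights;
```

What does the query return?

615

MIN = 2053-11-07, MAX = 2055-07-15.
23 days remain in November 2053 after the 7th (30 − 7).
Full months from December 2053 through June 2055 contribute their day counts.
Then 15 days into July 2055.
Total: 23 + 31 + 31 + 28 + 31 + 30 + 31 + 30 + 31 + 31 + 30 + 31 + 30 + 31 + 31 + 28 + 31 + 30 + 31 + 30 + 15 = 615.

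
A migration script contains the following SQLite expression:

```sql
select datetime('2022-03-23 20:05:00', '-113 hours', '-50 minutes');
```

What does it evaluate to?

-113 hours from 2022-03-23 20:05:00 is 2022-03-19 03:05:00 (crosses midnight).
-50 minutes from 2022-03-19 03:05:00 is 2022-03-19 02:15:00.

2022-03-19 02:15:00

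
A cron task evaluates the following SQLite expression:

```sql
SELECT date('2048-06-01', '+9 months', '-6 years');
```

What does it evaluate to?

Adding +9 months to 2048-06-01 gives 2049-03-01.
Adding -6 years to 2049-03-01 gives 2043-03-01.

2043-03-01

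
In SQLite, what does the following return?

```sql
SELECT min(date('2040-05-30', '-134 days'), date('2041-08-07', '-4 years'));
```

date('2040-05-30', '-134 days') → 2040-01-17.
date('2041-08-07', '-4 years') → 2037-08-07.
Earlier of the two is 2037-08-07.

2037-08-07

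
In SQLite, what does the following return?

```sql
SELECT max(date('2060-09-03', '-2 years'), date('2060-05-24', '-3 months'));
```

2060-02-24

date('2060-09-03', '-2 years') → 2058-09-03.
date('2060-05-24', '-3 months') → 2060-02-24.
Later of the two is 2060-02-24.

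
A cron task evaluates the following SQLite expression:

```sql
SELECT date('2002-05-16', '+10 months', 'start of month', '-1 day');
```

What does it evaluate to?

2003-02-28

Adding +10 months to 2002-05-16 gives 2003-03-16.
`start of month` rewinds 2003-03-16 to 2003-03-01.
Going back 1 day from 2003-03-01 reaches 2003-02-28 (last day of February, 28 days).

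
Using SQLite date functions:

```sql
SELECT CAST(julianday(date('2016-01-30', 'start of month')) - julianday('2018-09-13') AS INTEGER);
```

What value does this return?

`start of month` rewinds 2016-01-30 to 2016-01-01.
30 days remain in January 2016 after the 1st (31 − 1).
Full months from February 2016 through August 2018 contribute their day counts.
Then 13 days into September 2018.
Total: 30 + 29 + 31 + 30 + 31 + 30 + 31 + 31 + 30 + 31 + 30 + 31 + 31 + 28 + 31 + 30 + 31 + 30 + 31 + 31 + 30 + 31 + 30 + 31 + 31 + 28 + 31 + 30 + 31 + 30 + 31 + 31 + 13 = 986.
The subtraction is earlier − later, so the result is −986 → -986.

-986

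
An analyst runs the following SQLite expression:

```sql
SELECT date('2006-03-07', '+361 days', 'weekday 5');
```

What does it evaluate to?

Applying '+361 days' to 2006-03-07: counting 361 days forward gives 2007-03-03.
`weekday 5` advances to the next Friday; 2007-03-03 is a Saturday, so it moves forward to 2007-03-09.

2007-03-09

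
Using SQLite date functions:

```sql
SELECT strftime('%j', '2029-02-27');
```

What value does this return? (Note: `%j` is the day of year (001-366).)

058

Day-of-year for 2029-02-27: days since 2029-01-01 inclusive = 58, zero-padded to 058.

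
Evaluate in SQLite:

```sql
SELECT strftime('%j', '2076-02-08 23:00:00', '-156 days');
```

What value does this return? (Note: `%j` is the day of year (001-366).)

248

First apply '-156 days': 2076-02-08 23:00:00 → 2075-09-05 23:00:00.
Day-of-year for 2075-09-05: days since 2075-01-01 inclusive = 248, zero-padded to 248.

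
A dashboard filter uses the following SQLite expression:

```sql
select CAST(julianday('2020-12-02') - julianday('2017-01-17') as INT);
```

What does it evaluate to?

1415

14 days remain in January 2017 after the 17th (31 − 17).
Full months from February 2017 through November 2020 contribute their day counts.
Then 2 days into December 2020.
Total: 14 + 28 + 31 + 30 + 31 + 30 + 31 + 31 + 30 + 31 + 30 + 31 + 31 + 28 + 31 + 30 + 31 + 30 + 31 + 31 + 30 + 31 + 30 + 31 + 31 + 28 + 31 + 30 + 31 + 30 + 31 + 31 + 30 + 31 + 30 + 31 + 31 + 29 + 31 + 30 + 31 + 30 + 31 + 31 + 30 + 31 + 30 + 2 = 1415.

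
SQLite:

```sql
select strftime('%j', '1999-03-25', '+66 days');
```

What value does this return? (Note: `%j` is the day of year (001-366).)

First apply '+66 days': 1999-03-25 → 1999-05-30.
Day-of-year for 1999-05-30: days since 1999-01-01 inclusive = 150, zero-padded to 150.

150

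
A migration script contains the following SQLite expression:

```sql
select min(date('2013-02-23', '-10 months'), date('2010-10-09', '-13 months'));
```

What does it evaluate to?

date('2013-02-23', '-10 months') → 2012-04-23.
date('2010-10-09', '-13 months') → 2009-09-09.
Earlier of the two is 2009-09-09.

2009-09-09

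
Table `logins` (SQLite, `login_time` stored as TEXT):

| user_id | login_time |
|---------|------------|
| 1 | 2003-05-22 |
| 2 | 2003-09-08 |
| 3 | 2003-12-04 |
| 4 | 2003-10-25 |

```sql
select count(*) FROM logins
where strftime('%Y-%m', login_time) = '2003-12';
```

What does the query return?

1

Rows with year-month 2003-12: 2003-12-04 → 1.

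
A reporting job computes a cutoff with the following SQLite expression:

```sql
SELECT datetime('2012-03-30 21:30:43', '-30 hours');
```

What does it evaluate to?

2012-03-29 15:30:43

-30 hours from 2012-03-30 21:30:43 is 2012-03-29 15:30:43 (crosses midnight).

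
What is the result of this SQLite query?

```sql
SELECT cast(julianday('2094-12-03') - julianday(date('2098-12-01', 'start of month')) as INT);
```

-1459

`start of month` rewinds 2098-12-01 to 2098-12-01.
28 days remain in December 2094 after the 3rd (31 − 3).
Full months from January 2095 through November 2098 contribute their day counts.
Then 1 day into December 2098.
Total: 28 + 31 + 28 + 31 + 30 + 31 + 30 + 31 + 31 + 30 + 31 + 30 + 31 + 31 + 29 + 31 + 30 + 31 + 30 + 31 + 31 + 30 + 31 + 30 + 31 + 31 + 28 + 31 + 30 + 31 + 30 + 31 + 31 + 30 + 31 + 30 + 31 + 31 + 28 + 31 + 30 + 31 + 30 + 31 + 31 + 30 + 31 + 30 + 1 = 1459.
The subtraction is earlier − later, so the result is −1459 → -1459.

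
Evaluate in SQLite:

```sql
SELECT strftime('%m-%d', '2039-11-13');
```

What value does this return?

11-13

`%m-%d` extracts the month-day: 11-13.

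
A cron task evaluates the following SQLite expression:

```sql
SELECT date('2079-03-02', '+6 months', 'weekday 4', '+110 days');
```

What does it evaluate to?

Adding +6 months to 2079-03-02 gives 2079-09-02.
`weekday 4` advances to the next Thursday; 2079-09-02 is a Saturday, so it moves forward to 2079-09-07.
Applying '+110 days' to 2079-09-07: counting 110 days forward gives 2079-12-26.

2079-12-26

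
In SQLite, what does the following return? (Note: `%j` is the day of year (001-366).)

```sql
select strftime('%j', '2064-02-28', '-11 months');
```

First apply '-11 months': 2064-02-28 → 2063-03-28.
Day-of-year for 2063-03-28: days since 2063-01-01 inclusive = 87, zero-padded to 087.

087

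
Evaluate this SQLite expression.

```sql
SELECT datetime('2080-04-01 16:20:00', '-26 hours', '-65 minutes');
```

2080-03-31 13:15:00

-26 hours from 2080-04-01 16:20:00 is 2080-03-31 14:20:00 (crosses midnight).
65 minutes = 1h 5m; -65 minutes from 2080-03-31 14:20:00 is 2080-03-31 13:15:00.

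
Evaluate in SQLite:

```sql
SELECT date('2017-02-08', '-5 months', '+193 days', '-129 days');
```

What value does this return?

Adding -5 months to 2017-02-08 gives 2016-09-08.
Applying '+193 days' to 2016-09-08: counting 193 days forward gives 2017-03-20.
Applying '-129 days' to 2017-03-20: counting 129 days back gives 2016-11-11.

2016-11-11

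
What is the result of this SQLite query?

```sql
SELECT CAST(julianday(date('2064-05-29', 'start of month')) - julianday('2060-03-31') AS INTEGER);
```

1492

`start of month` rewinds 2064-05-29 to 2064-05-01.
0 days remain in March 2060 after the 31st (31 − 31).
Full months from April 2060 through April 2064 contribute their day counts.
Then 1 day into May 2064.
Total: 0 + 30 + 31 + 30 + 31 + 31 + 30 + 31 + 30 + 31 + 31 + 28 + 31 + 30 + 31 + 30 + 31 + 31 + 30 + 31 + 30 + 31 + 31 + 28 + 31 + 30 + 31 + 30 + 31 + 31 + 30 + 31 + 30 + 31 + 31 + 28 + 31 + 30 + 31 + 30 + 31 + 31 + 30 + 31 + 30 + 31 + 31 + 29 + 31 + 30 + 1 = 1492.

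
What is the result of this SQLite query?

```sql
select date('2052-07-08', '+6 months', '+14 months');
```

2054-03-08

Adding +6 months to 2052-07-08 gives 2053-01-08.
Adding +14 months to 2053-01-08 gives 2054-03-08.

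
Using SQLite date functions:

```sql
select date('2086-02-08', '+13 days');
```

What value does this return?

Advancing 13 more days within February lands on 2086-02-21.

2086-02-21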